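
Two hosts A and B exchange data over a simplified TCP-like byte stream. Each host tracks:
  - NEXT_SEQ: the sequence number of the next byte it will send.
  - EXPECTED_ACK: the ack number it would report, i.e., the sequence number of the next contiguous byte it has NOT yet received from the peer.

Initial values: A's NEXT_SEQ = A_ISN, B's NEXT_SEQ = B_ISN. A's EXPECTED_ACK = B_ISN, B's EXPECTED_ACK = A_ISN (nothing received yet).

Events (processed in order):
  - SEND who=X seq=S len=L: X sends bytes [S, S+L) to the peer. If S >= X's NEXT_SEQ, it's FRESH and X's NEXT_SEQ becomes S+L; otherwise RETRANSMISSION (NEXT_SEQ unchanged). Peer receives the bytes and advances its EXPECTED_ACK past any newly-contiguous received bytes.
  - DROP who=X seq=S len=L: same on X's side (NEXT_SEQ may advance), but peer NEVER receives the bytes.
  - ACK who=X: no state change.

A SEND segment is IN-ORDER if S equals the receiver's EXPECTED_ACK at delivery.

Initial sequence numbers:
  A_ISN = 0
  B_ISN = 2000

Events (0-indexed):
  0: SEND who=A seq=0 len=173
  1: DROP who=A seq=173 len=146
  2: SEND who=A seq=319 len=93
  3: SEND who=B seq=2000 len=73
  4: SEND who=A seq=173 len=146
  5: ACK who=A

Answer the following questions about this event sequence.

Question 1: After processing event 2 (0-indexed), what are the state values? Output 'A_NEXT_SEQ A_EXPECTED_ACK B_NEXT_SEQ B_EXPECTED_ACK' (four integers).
After event 0: A_seq=173 A_ack=2000 B_seq=2000 B_ack=173
After event 1: A_seq=319 A_ack=2000 B_seq=2000 B_ack=173
After event 2: A_seq=412 A_ack=2000 B_seq=2000 B_ack=173

412 2000 2000 173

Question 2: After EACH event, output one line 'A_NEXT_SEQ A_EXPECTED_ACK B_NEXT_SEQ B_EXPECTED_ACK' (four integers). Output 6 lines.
173 2000 2000 173
319 2000 2000 173
412 2000 2000 173
412 2073 2073 173
412 2073 2073 412
412 2073 2073 412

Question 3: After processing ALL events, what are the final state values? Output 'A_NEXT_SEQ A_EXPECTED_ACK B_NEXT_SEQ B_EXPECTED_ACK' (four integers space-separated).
Answer: 412 2073 2073 412

Derivation:
After event 0: A_seq=173 A_ack=2000 B_seq=2000 B_ack=173
After event 1: A_seq=319 A_ack=2000 B_seq=2000 B_ack=173
After event 2: A_seq=412 A_ack=2000 B_seq=2000 B_ack=173
After event 3: A_seq=412 A_ack=2073 B_seq=2073 B_ack=173
After event 4: A_seq=412 A_ack=2073 B_seq=2073 B_ack=412
After event 5: A_seq=412 A_ack=2073 B_seq=2073 B_ack=412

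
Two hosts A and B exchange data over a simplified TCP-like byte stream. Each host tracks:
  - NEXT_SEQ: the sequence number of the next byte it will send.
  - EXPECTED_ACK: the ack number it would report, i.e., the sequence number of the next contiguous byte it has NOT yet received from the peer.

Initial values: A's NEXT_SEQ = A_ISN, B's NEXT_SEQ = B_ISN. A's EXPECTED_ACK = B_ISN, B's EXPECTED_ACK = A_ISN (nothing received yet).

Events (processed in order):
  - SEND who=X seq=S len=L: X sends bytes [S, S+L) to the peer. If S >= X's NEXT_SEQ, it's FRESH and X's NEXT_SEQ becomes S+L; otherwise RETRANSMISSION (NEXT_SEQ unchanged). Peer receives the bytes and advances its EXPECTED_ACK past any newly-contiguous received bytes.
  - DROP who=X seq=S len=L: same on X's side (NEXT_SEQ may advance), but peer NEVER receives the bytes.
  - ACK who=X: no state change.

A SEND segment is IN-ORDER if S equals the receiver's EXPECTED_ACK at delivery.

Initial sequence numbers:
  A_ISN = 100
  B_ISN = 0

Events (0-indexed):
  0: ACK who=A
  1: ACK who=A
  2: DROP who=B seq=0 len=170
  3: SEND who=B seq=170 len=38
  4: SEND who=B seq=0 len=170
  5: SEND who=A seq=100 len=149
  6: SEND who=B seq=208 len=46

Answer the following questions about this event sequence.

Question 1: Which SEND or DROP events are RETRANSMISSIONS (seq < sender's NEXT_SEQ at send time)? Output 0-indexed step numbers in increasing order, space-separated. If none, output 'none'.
Answer: 4

Derivation:
Step 2: DROP seq=0 -> fresh
Step 3: SEND seq=170 -> fresh
Step 4: SEND seq=0 -> retransmit
Step 5: SEND seq=100 -> fresh
Step 6: SEND seq=208 -> fresh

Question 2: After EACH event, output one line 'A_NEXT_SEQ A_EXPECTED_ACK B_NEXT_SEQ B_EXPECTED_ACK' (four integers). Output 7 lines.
100 0 0 100
100 0 0 100
100 0 170 100
100 0 208 100
100 208 208 100
249 208 208 249
249 254 254 249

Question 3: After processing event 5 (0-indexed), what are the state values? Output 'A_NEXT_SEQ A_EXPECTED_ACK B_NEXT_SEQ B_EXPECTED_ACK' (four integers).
After event 0: A_seq=100 A_ack=0 B_seq=0 B_ack=100
After event 1: A_seq=100 A_ack=0 B_seq=0 B_ack=100
After event 2: A_seq=100 A_ack=0 B_seq=170 B_ack=100
After event 3: A_seq=100 A_ack=0 B_seq=208 B_ack=100
After event 4: A_seq=100 A_ack=208 B_seq=208 B_ack=100
After event 5: A_seq=249 A_ack=208 B_seq=208 B_ack=249

249 208 208 249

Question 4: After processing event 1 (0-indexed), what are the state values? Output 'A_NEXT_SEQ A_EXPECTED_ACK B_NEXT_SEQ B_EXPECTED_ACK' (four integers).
After event 0: A_seq=100 A_ack=0 B_seq=0 B_ack=100
After event 1: A_seq=100 A_ack=0 B_seq=0 B_ack=100

100 0 0 100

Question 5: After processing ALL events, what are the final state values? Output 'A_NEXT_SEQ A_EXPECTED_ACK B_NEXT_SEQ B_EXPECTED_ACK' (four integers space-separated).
After event 0: A_seq=100 A_ack=0 B_seq=0 B_ack=100
After event 1: A_seq=100 A_ack=0 B_seq=0 B_ack=100
After event 2: A_seq=100 A_ack=0 B_seq=170 B_ack=100
After event 3: A_seq=100 A_ack=0 B_seq=208 B_ack=100
After event 4: A_seq=100 A_ack=208 B_seq=208 B_ack=100
After event 5: A_seq=249 A_ack=208 B_seq=208 B_ack=249
After event 6: A_seq=249 A_ack=254 B_seq=254 B_ack=249

Answer: 249 254 254 249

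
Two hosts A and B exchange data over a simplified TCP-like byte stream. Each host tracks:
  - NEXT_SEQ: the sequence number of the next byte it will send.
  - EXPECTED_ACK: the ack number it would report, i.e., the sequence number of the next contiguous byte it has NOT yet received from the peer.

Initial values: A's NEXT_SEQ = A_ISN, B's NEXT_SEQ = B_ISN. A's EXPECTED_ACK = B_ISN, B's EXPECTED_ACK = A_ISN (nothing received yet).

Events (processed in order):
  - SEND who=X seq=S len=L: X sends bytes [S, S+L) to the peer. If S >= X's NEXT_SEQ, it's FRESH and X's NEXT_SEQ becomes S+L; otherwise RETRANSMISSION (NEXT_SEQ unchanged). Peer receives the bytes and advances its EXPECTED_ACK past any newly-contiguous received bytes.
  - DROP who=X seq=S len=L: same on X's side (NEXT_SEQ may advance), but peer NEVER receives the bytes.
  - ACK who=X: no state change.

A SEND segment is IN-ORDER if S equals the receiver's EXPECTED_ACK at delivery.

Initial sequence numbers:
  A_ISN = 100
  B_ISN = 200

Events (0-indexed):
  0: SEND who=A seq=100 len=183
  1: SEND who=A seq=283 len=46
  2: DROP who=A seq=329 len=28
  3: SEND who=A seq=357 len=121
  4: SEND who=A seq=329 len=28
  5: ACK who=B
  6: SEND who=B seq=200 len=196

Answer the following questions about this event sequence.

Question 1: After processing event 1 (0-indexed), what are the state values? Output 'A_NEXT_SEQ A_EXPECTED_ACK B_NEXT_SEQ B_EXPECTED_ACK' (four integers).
After event 0: A_seq=283 A_ack=200 B_seq=200 B_ack=283
After event 1: A_seq=329 A_ack=200 B_seq=200 B_ack=329

329 200 200 329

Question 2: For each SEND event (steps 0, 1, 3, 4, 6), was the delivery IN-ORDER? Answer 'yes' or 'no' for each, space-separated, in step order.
Answer: yes yes no yes yes

Derivation:
Step 0: SEND seq=100 -> in-order
Step 1: SEND seq=283 -> in-order
Step 3: SEND seq=357 -> out-of-order
Step 4: SEND seq=329 -> in-order
Step 6: SEND seq=200 -> in-order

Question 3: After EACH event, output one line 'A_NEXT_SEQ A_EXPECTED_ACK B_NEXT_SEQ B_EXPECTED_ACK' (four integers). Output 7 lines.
283 200 200 283
329 200 200 329
357 200 200 329
478 200 200 329
478 200 200 478
478 200 200 478
478 396 396 478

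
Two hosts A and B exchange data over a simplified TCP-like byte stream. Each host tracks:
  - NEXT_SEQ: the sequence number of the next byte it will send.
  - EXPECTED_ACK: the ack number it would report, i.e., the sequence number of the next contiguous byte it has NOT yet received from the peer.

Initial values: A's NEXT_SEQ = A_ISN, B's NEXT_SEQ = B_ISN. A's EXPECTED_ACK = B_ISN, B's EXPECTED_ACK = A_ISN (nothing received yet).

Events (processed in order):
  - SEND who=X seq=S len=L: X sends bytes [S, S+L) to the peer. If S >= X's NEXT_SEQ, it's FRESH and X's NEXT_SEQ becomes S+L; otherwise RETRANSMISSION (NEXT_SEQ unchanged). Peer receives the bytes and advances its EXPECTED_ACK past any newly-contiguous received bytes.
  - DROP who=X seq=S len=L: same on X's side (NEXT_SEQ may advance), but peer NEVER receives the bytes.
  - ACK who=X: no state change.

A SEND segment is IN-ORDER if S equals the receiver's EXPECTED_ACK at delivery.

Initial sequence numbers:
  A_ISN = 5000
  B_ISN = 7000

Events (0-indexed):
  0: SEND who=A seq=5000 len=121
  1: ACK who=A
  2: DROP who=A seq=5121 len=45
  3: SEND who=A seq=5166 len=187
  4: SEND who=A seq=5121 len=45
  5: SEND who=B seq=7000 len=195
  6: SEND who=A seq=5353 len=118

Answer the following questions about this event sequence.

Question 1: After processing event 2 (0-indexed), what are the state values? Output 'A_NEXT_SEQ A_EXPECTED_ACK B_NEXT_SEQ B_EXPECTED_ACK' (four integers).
After event 0: A_seq=5121 A_ack=7000 B_seq=7000 B_ack=5121
After event 1: A_seq=5121 A_ack=7000 B_seq=7000 B_ack=5121
After event 2: A_seq=5166 A_ack=7000 B_seq=7000 B_ack=5121

5166 7000 7000 5121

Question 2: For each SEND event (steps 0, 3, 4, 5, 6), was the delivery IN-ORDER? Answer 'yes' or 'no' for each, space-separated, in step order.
Step 0: SEND seq=5000 -> in-order
Step 3: SEND seq=5166 -> out-of-order
Step 4: SEND seq=5121 -> in-order
Step 5: SEND seq=7000 -> in-order
Step 6: SEND seq=5353 -> in-order

Answer: yes no yes yes yes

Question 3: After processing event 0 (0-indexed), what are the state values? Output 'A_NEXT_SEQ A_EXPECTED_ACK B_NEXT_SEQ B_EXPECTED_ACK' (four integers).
After event 0: A_seq=5121 A_ack=7000 B_seq=7000 B_ack=5121

5121 7000 7000 5121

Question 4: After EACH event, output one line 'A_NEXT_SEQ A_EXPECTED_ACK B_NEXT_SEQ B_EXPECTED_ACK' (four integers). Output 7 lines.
5121 7000 7000 5121
5121 7000 7000 5121
5166 7000 7000 5121
5353 7000 7000 5121
5353 7000 7000 5353
5353 7195 7195 5353
5471 7195 7195 5471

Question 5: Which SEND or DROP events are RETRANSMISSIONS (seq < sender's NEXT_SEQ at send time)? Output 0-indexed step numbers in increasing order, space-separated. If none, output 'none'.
Answer: 4

Derivation:
Step 0: SEND seq=5000 -> fresh
Step 2: DROP seq=5121 -> fresh
Step 3: SEND seq=5166 -> fresh
Step 4: SEND seq=5121 -> retransmit
Step 5: SEND seq=7000 -> fresh
Step 6: SEND seq=5353 -> fresh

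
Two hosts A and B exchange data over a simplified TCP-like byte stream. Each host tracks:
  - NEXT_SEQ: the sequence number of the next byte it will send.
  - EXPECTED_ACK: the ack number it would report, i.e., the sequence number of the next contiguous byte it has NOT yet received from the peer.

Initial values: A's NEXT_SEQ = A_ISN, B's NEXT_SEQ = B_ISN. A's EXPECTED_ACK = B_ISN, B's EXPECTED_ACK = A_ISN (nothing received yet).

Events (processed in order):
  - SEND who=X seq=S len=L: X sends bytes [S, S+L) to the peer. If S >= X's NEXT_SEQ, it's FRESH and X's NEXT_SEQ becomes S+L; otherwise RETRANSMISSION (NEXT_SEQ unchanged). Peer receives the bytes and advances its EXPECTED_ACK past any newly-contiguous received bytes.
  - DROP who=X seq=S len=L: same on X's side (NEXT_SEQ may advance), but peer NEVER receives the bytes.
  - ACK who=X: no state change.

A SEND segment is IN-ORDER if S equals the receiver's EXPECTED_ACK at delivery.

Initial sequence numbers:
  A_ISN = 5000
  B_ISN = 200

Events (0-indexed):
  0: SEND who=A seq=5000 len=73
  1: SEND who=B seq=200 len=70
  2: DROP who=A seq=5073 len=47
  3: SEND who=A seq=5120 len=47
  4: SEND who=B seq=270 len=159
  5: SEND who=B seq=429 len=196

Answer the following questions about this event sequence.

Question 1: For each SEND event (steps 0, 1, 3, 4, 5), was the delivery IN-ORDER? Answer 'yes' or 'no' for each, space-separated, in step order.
Answer: yes yes no yes yes

Derivation:
Step 0: SEND seq=5000 -> in-order
Step 1: SEND seq=200 -> in-order
Step 3: SEND seq=5120 -> out-of-order
Step 4: SEND seq=270 -> in-order
Step 5: SEND seq=429 -> in-order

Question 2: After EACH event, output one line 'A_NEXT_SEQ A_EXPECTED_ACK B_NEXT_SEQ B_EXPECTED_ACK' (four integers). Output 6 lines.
5073 200 200 5073
5073 270 270 5073
5120 270 270 5073
5167 270 270 5073
5167 429 429 5073
5167 625 625 5073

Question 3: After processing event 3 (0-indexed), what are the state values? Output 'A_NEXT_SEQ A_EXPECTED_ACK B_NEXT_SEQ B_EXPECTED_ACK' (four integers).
After event 0: A_seq=5073 A_ack=200 B_seq=200 B_ack=5073
After event 1: A_seq=5073 A_ack=270 B_seq=270 B_ack=5073
After event 2: A_seq=5120 A_ack=270 B_seq=270 B_ack=5073
After event 3: A_seq=5167 A_ack=270 B_seq=270 B_ack=5073

5167 270 270 5073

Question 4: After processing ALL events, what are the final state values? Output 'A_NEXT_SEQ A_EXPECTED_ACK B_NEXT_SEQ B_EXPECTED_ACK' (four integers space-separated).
After event 0: A_seq=5073 A_ack=200 B_seq=200 B_ack=5073
After event 1: A_seq=5073 A_ack=270 B_seq=270 B_ack=5073
After event 2: A_seq=5120 A_ack=270 B_seq=270 B_ack=5073
After event 3: A_seq=5167 A_ack=270 B_seq=270 B_ack=5073
After event 4: A_seq=5167 A_ack=429 B_seq=429 B_ack=5073
After event 5: A_seq=5167 A_ack=625 B_seq=625 B_ack=5073

Answer: 5167 625 625 5073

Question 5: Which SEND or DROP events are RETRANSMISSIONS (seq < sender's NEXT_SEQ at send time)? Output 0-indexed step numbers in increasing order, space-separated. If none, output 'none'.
Step 0: SEND seq=5000 -> fresh
Step 1: SEND seq=200 -> fresh
Step 2: DROP seq=5073 -> fresh
Step 3: SEND seq=5120 -> fresh
Step 4: SEND seq=270 -> fresh
Step 5: SEND seq=429 -> fresh

Answer: none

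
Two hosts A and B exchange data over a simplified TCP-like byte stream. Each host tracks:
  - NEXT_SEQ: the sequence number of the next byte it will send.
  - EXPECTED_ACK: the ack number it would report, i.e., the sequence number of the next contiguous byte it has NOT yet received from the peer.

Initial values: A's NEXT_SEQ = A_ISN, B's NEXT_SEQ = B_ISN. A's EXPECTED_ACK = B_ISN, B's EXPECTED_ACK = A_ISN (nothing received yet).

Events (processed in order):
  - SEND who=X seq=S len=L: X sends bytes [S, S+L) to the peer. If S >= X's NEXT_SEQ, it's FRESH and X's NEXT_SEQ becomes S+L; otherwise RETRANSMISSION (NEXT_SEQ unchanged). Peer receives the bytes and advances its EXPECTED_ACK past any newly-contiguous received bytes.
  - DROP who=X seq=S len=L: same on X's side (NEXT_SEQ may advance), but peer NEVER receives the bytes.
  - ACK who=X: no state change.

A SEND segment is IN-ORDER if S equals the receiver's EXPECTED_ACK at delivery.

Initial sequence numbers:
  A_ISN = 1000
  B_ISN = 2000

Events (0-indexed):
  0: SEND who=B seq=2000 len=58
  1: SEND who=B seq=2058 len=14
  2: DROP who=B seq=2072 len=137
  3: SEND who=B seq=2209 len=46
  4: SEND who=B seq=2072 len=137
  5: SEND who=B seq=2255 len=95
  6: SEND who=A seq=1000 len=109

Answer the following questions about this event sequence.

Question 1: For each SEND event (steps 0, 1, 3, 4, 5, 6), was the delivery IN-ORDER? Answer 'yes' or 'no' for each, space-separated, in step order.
Step 0: SEND seq=2000 -> in-order
Step 1: SEND seq=2058 -> in-order
Step 3: SEND seq=2209 -> out-of-order
Step 4: SEND seq=2072 -> in-order
Step 5: SEND seq=2255 -> in-order
Step 6: SEND seq=1000 -> in-order

Answer: yes yes no yes yes yes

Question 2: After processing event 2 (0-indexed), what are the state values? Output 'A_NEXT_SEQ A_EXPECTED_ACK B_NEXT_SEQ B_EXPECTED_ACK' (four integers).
After event 0: A_seq=1000 A_ack=2058 B_seq=2058 B_ack=1000
After event 1: A_seq=1000 A_ack=2072 B_seq=2072 B_ack=1000
After event 2: A_seq=1000 A_ack=2072 B_seq=2209 B_ack=1000

1000 2072 2209 1000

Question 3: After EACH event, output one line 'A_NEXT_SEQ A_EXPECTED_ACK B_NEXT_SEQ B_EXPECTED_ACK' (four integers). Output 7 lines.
1000 2058 2058 1000
1000 2072 2072 1000
1000 2072 2209 1000
1000 2072 2255 1000
1000 2255 2255 1000
1000 2350 2350 1000
1109 2350 2350 1109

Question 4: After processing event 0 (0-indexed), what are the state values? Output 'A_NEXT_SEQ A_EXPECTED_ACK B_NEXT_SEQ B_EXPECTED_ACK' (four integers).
After event 0: A_seq=1000 A_ack=2058 B_seq=2058 B_ack=1000

1000 2058 2058 1000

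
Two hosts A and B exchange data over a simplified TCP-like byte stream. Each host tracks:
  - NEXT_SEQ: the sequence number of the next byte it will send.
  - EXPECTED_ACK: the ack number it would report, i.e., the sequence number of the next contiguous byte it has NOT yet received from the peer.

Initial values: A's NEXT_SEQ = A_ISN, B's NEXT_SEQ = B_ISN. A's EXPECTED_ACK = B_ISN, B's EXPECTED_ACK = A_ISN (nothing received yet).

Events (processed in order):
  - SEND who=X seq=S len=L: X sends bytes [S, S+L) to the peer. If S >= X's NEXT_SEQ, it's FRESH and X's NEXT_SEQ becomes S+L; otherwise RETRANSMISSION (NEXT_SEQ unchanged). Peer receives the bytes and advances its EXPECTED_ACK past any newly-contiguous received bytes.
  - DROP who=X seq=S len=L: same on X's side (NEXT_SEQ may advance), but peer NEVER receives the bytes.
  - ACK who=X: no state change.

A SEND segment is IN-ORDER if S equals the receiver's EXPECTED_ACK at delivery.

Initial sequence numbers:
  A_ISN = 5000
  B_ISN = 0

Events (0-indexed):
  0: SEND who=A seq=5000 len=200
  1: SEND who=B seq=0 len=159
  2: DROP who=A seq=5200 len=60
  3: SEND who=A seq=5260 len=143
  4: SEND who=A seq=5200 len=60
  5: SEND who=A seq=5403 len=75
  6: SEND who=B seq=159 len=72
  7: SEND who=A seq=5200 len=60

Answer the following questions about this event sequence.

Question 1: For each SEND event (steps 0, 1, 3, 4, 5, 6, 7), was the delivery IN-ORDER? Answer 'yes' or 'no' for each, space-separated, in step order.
Answer: yes yes no yes yes yes no

Derivation:
Step 0: SEND seq=5000 -> in-order
Step 1: SEND seq=0 -> in-order
Step 3: SEND seq=5260 -> out-of-order
Step 4: SEND seq=5200 -> in-order
Step 5: SEND seq=5403 -> in-order
Step 6: SEND seq=159 -> in-order
Step 7: SEND seq=5200 -> out-of-order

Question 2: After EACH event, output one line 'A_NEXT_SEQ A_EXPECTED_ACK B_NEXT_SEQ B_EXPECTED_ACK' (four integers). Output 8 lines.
5200 0 0 5200
5200 159 159 5200
5260 159 159 5200
5403 159 159 5200
5403 159 159 5403
5478 159 159 5478
5478 231 231 5478
5478 231 231 5478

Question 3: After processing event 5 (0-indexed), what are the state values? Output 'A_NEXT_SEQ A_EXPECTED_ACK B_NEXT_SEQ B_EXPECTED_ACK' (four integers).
After event 0: A_seq=5200 A_ack=0 B_seq=0 B_ack=5200
After event 1: A_seq=5200 A_ack=159 B_seq=159 B_ack=5200
After event 2: A_seq=5260 A_ack=159 B_seq=159 B_ack=5200
After event 3: A_seq=5403 A_ack=159 B_seq=159 B_ack=5200
After event 4: A_seq=5403 A_ack=159 B_seq=159 B_ack=5403
After event 5: A_seq=5478 A_ack=159 B_seq=159 B_ack=5478

5478 159 159 5478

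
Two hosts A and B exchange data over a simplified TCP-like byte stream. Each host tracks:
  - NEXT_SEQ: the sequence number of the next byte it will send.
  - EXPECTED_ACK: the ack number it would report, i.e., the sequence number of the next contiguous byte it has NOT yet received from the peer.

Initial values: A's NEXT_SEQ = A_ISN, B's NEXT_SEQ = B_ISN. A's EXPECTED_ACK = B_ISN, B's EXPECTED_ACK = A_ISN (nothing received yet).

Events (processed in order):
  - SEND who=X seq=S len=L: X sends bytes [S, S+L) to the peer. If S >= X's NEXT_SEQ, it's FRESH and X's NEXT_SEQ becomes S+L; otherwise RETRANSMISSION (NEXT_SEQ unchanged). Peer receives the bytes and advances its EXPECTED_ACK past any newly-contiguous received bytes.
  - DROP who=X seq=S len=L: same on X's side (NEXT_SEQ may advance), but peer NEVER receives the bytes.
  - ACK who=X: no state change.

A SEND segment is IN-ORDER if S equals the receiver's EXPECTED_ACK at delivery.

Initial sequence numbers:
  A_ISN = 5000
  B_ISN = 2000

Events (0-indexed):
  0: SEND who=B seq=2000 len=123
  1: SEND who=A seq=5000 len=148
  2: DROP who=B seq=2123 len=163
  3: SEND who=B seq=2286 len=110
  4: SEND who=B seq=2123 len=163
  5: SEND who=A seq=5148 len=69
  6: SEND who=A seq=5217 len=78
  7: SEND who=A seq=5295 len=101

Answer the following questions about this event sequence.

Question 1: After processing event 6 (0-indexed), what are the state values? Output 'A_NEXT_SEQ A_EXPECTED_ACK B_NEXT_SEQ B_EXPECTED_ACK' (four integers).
After event 0: A_seq=5000 A_ack=2123 B_seq=2123 B_ack=5000
After event 1: A_seq=5148 A_ack=2123 B_seq=2123 B_ack=5148
After event 2: A_seq=5148 A_ack=2123 B_seq=2286 B_ack=5148
After event 3: A_seq=5148 A_ack=2123 B_seq=2396 B_ack=5148
After event 4: A_seq=5148 A_ack=2396 B_seq=2396 B_ack=5148
After event 5: A_seq=5217 A_ack=2396 B_seq=2396 B_ack=5217
After event 6: A_seq=5295 A_ack=2396 B_seq=2396 B_ack=5295

5295 2396 2396 5295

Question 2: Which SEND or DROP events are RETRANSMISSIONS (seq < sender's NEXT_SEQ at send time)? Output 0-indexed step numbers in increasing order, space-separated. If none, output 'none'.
Answer: 4

Derivation:
Step 0: SEND seq=2000 -> fresh
Step 1: SEND seq=5000 -> fresh
Step 2: DROP seq=2123 -> fresh
Step 3: SEND seq=2286 -> fresh
Step 4: SEND seq=2123 -> retransmit
Step 5: SEND seq=5148 -> fresh
Step 6: SEND seq=5217 -> fresh
Step 7: SEND seq=5295 -> fresh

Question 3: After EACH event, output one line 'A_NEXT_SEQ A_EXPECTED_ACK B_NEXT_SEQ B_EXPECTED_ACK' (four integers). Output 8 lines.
5000 2123 2123 5000
5148 2123 2123 5148
5148 2123 2286 5148
5148 2123 2396 5148
5148 2396 2396 5148
5217 2396 2396 5217
5295 2396 2396 5295
5396 2396 2396 5396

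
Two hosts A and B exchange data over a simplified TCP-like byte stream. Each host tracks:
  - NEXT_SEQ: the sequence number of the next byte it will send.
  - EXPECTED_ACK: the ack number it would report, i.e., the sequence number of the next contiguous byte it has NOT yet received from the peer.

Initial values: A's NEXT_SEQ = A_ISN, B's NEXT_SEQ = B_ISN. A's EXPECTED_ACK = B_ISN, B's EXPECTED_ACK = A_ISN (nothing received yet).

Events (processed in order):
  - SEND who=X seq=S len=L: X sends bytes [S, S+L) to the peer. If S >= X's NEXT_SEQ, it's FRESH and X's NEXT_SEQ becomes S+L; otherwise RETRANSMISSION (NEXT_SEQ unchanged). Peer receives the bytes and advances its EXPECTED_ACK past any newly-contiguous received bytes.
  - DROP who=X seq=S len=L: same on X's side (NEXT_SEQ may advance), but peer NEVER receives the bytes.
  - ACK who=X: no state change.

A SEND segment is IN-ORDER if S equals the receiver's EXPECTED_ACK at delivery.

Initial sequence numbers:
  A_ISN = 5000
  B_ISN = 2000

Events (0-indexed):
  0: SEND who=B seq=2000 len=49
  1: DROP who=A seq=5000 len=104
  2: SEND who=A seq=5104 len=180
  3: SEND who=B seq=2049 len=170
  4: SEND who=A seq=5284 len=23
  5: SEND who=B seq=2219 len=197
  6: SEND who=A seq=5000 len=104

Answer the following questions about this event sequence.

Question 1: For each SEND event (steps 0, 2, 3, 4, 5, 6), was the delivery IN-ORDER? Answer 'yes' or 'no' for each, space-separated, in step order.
Answer: yes no yes no yes yes

Derivation:
Step 0: SEND seq=2000 -> in-order
Step 2: SEND seq=5104 -> out-of-order
Step 3: SEND seq=2049 -> in-order
Step 4: SEND seq=5284 -> out-of-order
Step 5: SEND seq=2219 -> in-order
Step 6: SEND seq=5000 -> in-order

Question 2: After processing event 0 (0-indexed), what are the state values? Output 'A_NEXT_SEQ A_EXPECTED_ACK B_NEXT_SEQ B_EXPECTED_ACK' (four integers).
After event 0: A_seq=5000 A_ack=2049 B_seq=2049 B_ack=5000

5000 2049 2049 5000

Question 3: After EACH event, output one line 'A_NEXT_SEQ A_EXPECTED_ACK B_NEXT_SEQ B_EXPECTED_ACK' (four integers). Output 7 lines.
5000 2049 2049 5000
5104 2049 2049 5000
5284 2049 2049 5000
5284 2219 2219 5000
5307 2219 2219 5000
5307 2416 2416 5000
5307 2416 2416 5307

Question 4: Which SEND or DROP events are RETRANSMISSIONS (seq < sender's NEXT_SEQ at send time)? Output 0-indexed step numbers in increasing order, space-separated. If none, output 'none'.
Step 0: SEND seq=2000 -> fresh
Step 1: DROP seq=5000 -> fresh
Step 2: SEND seq=5104 -> fresh
Step 3: SEND seq=2049 -> fresh
Step 4: SEND seq=5284 -> fresh
Step 5: SEND seq=2219 -> fresh
Step 6: SEND seq=5000 -> retransmit

Answer: 6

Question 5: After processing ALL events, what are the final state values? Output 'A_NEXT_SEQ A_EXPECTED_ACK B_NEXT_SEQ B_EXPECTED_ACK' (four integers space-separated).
Answer: 5307 2416 2416 5307

Derivation:
After event 0: A_seq=5000 A_ack=2049 B_seq=2049 B_ack=5000
After event 1: A_seq=5104 A_ack=2049 B_seq=2049 B_ack=5000
After event 2: A_seq=5284 A_ack=2049 B_seq=2049 B_ack=5000
After event 3: A_seq=5284 A_ack=2219 B_seq=2219 B_ack=5000
After event 4: A_seq=5307 A_ack=2219 B_seq=2219 B_ack=5000
After event 5: A_seq=5307 A_ack=2416 B_seq=2416 B_ack=5000
After event 6: A_seq=5307 A_ack=2416 B_seq=2416 B_ack=5307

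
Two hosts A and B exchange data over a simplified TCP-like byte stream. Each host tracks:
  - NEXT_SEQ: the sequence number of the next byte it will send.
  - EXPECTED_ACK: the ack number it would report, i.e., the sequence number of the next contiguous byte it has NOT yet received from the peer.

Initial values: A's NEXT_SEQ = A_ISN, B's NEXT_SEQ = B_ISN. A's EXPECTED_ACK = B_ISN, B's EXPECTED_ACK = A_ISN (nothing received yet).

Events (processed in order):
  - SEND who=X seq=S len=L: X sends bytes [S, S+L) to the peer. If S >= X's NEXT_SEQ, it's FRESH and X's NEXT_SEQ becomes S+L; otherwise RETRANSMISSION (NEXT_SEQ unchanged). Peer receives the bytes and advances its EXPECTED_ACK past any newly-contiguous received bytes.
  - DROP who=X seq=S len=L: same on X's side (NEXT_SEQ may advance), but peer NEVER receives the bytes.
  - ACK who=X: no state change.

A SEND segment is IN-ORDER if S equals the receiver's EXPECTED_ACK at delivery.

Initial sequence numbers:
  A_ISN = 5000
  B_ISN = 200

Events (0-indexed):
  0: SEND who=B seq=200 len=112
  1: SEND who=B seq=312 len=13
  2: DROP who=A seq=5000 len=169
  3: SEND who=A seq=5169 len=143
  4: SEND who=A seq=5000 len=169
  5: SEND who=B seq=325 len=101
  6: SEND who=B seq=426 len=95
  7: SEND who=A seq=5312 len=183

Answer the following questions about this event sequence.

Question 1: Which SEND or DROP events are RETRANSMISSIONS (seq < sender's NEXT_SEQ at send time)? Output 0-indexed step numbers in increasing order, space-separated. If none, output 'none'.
Step 0: SEND seq=200 -> fresh
Step 1: SEND seq=312 -> fresh
Step 2: DROP seq=5000 -> fresh
Step 3: SEND seq=5169 -> fresh
Step 4: SEND seq=5000 -> retransmit
Step 5: SEND seq=325 -> fresh
Step 6: SEND seq=426 -> fresh
Step 7: SEND seq=5312 -> fresh

Answer: 4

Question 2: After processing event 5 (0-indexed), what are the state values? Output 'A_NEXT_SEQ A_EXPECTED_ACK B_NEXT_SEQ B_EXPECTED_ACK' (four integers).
After event 0: A_seq=5000 A_ack=312 B_seq=312 B_ack=5000
After event 1: A_seq=5000 A_ack=325 B_seq=325 B_ack=5000
After event 2: A_seq=5169 A_ack=325 B_seq=325 B_ack=5000
After event 3: A_seq=5312 A_ack=325 B_seq=325 B_ack=5000
After event 4: A_seq=5312 A_ack=325 B_seq=325 B_ack=5312
After event 5: A_seq=5312 A_ack=426 B_seq=426 B_ack=5312

5312 426 426 5312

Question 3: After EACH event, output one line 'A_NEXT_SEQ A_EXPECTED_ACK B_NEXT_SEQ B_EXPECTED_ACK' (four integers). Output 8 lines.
5000 312 312 5000
5000 325 325 5000
5169 325 325 5000
5312 325 325 5000
5312 325 325 5312
5312 426 426 5312
5312 521 521 5312
5495 521 521 5495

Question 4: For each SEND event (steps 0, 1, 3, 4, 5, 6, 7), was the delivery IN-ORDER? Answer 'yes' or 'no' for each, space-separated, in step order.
Step 0: SEND seq=200 -> in-order
Step 1: SEND seq=312 -> in-order
Step 3: SEND seq=5169 -> out-of-order
Step 4: SEND seq=5000 -> in-order
Step 5: SEND seq=325 -> in-order
Step 6: SEND seq=426 -> in-order
Step 7: SEND seq=5312 -> in-order

Answer: yes yes no yes yes yes yes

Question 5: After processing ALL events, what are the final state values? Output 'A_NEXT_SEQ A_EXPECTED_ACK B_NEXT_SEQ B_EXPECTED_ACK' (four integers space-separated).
Answer: 5495 521 521 5495

Derivation:
After event 0: A_seq=5000 A_ack=312 B_seq=312 B_ack=5000
After event 1: A_seq=5000 A_ack=325 B_seq=325 B_ack=5000
After event 2: A_seq=5169 A_ack=325 B_seq=325 B_ack=5000
After event 3: A_seq=5312 A_ack=325 B_seq=325 B_ack=5000
After event 4: A_seq=5312 A_ack=325 B_seq=325 B_ack=5312
After event 5: A_seq=5312 A_ack=426 B_seq=426 B_ack=5312
After event 6: A_seq=5312 A_ack=521 B_seq=521 B_ack=5312
After event 7: A_seq=5495 A_ack=521 B_seq=521 B_ack=5495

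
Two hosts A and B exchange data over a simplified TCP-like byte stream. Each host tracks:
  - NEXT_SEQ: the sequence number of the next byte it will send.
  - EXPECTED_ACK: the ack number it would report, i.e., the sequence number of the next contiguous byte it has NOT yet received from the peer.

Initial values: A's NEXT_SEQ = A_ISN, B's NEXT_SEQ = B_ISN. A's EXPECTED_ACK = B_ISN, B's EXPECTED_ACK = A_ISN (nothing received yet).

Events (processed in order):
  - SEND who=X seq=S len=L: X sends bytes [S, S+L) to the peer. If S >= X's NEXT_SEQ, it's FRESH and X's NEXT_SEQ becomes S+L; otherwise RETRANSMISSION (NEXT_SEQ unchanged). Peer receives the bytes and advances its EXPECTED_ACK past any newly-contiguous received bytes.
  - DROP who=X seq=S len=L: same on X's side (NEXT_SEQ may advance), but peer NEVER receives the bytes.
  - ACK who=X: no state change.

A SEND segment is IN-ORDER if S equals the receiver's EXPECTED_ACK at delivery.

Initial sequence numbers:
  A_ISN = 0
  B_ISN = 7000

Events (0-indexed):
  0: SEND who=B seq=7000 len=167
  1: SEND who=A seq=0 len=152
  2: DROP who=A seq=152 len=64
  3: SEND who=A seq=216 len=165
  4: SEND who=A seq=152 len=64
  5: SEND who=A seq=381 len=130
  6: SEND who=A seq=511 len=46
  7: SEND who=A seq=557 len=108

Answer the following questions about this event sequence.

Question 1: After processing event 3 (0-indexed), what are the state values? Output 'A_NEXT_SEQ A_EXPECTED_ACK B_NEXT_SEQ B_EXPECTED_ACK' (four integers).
After event 0: A_seq=0 A_ack=7167 B_seq=7167 B_ack=0
After event 1: A_seq=152 A_ack=7167 B_seq=7167 B_ack=152
After event 2: A_seq=216 A_ack=7167 B_seq=7167 B_ack=152
After event 3: A_seq=381 A_ack=7167 B_seq=7167 B_ack=152

381 7167 7167 152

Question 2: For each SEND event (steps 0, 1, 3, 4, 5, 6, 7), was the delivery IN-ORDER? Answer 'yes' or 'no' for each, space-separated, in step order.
Answer: yes yes no yes yes yes yes

Derivation:
Step 0: SEND seq=7000 -> in-order
Step 1: SEND seq=0 -> in-order
Step 3: SEND seq=216 -> out-of-order
Step 4: SEND seq=152 -> in-order
Step 5: SEND seq=381 -> in-order
Step 6: SEND seq=511 -> in-order
Step 7: SEND seq=557 -> in-order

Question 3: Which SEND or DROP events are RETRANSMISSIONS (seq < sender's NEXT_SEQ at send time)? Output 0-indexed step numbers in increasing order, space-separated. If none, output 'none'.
Answer: 4

Derivation:
Step 0: SEND seq=7000 -> fresh
Step 1: SEND seq=0 -> fresh
Step 2: DROP seq=152 -> fresh
Step 3: SEND seq=216 -> fresh
Step 4: SEND seq=152 -> retransmit
Step 5: SEND seq=381 -> fresh
Step 6: SEND seq=511 -> fresh
Step 7: SEND seq=557 -> fresh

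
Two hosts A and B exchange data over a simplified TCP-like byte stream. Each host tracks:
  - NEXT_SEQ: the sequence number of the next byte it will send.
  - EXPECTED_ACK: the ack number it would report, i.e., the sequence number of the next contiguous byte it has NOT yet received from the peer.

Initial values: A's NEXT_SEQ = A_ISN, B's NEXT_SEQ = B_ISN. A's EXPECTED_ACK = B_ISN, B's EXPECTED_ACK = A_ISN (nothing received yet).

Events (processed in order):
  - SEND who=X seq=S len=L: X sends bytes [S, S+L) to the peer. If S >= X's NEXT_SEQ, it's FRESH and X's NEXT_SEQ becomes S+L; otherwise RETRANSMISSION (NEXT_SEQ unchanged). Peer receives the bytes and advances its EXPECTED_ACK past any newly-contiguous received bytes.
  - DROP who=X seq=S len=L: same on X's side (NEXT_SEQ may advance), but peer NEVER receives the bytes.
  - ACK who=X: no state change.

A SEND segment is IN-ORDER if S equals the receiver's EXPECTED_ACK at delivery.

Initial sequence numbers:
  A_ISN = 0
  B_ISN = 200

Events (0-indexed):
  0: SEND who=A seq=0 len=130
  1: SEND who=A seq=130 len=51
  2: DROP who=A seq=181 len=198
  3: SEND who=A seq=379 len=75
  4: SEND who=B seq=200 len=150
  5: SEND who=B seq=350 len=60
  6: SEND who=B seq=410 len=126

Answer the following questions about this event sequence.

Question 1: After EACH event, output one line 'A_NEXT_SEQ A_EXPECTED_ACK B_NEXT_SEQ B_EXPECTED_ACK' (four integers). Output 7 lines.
130 200 200 130
181 200 200 181
379 200 200 181
454 200 200 181
454 350 350 181
454 410 410 181
454 536 536 181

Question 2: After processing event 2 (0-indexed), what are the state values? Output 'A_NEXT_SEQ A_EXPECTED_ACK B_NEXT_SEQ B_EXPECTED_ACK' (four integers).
After event 0: A_seq=130 A_ack=200 B_seq=200 B_ack=130
After event 1: A_seq=181 A_ack=200 B_seq=200 B_ack=181
After event 2: A_seq=379 A_ack=200 B_seq=200 B_ack=181

379 200 200 181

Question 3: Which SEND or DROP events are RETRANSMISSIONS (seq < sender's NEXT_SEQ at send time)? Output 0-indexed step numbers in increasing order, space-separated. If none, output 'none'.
Answer: none

Derivation:
Step 0: SEND seq=0 -> fresh
Step 1: SEND seq=130 -> fresh
Step 2: DROP seq=181 -> fresh
Step 3: SEND seq=379 -> fresh
Step 4: SEND seq=200 -> fresh
Step 5: SEND seq=350 -> fresh
Step 6: SEND seq=410 -> fresh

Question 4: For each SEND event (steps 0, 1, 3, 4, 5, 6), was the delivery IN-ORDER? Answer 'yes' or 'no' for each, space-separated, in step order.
Answer: yes yes no yes yes yes

Derivation:
Step 0: SEND seq=0 -> in-order
Step 1: SEND seq=130 -> in-order
Step 3: SEND seq=379 -> out-of-order
Step 4: SEND seq=200 -> in-order
Step 5: SEND seq=350 -> in-order
Step 6: SEND seq=410 -> in-order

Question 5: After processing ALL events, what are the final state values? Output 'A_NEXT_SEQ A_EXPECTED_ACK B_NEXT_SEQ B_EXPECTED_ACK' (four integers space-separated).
After event 0: A_seq=130 A_ack=200 B_seq=200 B_ack=130
After event 1: A_seq=181 A_ack=200 B_seq=200 B_ack=181
After event 2: A_seq=379 A_ack=200 B_seq=200 B_ack=181
After event 3: A_seq=454 A_ack=200 B_seq=200 B_ack=181
After event 4: A_seq=454 A_ack=350 B_seq=350 B_ack=181
After event 5: A_seq=454 A_ack=410 B_seq=410 B_ack=181
After event 6: A_seq=454 A_ack=536 B_seq=536 B_ack=181

Answer: 454 536 536 181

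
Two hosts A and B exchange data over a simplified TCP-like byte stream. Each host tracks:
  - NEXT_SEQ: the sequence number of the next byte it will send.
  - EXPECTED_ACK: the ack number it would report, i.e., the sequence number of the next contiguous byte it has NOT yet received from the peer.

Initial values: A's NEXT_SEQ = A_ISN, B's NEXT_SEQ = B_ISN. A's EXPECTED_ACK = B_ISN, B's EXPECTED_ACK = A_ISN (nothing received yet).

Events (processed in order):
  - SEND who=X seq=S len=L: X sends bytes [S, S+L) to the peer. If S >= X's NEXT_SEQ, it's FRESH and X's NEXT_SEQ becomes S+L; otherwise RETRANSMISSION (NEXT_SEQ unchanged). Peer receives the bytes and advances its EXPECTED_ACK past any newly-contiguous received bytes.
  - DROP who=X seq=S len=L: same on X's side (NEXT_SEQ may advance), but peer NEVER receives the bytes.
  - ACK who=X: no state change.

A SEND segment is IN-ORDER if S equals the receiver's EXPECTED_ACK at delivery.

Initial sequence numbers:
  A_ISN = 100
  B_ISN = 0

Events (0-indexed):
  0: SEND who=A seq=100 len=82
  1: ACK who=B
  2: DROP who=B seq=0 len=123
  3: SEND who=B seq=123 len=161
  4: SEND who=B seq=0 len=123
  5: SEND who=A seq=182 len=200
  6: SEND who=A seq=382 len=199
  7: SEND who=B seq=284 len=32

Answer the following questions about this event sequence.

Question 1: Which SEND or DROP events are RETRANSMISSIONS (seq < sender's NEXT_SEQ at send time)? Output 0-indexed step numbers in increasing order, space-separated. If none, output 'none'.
Answer: 4

Derivation:
Step 0: SEND seq=100 -> fresh
Step 2: DROP seq=0 -> fresh
Step 3: SEND seq=123 -> fresh
Step 4: SEND seq=0 -> retransmit
Step 5: SEND seq=182 -> fresh
Step 6: SEND seq=382 -> fresh
Step 7: SEND seq=284 -> fresh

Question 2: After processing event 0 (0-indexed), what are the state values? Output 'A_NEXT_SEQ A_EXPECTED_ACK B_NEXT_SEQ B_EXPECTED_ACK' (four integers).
After event 0: A_seq=182 A_ack=0 B_seq=0 B_ack=182

182 0 0 182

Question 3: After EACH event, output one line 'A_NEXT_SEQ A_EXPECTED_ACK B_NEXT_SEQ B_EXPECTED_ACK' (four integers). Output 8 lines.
182 0 0 182
182 0 0 182
182 0 123 182
182 0 284 182
182 284 284 182
382 284 284 382
581 284 284 581
581 316 316 581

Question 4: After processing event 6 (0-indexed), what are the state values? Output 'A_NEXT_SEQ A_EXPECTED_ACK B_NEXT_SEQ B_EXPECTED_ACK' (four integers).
After event 0: A_seq=182 A_ack=0 B_seq=0 B_ack=182
After event 1: A_seq=182 A_ack=0 B_seq=0 B_ack=182
After event 2: A_seq=182 A_ack=0 B_seq=123 B_ack=182
After event 3: A_seq=182 A_ack=0 B_seq=284 B_ack=182
After event 4: A_seq=182 A_ack=284 B_seq=284 B_ack=182
After event 5: A_seq=382 A_ack=284 B_seq=284 B_ack=382
After event 6: A_seq=581 A_ack=284 B_seq=284 B_ack=581

581 284 284 581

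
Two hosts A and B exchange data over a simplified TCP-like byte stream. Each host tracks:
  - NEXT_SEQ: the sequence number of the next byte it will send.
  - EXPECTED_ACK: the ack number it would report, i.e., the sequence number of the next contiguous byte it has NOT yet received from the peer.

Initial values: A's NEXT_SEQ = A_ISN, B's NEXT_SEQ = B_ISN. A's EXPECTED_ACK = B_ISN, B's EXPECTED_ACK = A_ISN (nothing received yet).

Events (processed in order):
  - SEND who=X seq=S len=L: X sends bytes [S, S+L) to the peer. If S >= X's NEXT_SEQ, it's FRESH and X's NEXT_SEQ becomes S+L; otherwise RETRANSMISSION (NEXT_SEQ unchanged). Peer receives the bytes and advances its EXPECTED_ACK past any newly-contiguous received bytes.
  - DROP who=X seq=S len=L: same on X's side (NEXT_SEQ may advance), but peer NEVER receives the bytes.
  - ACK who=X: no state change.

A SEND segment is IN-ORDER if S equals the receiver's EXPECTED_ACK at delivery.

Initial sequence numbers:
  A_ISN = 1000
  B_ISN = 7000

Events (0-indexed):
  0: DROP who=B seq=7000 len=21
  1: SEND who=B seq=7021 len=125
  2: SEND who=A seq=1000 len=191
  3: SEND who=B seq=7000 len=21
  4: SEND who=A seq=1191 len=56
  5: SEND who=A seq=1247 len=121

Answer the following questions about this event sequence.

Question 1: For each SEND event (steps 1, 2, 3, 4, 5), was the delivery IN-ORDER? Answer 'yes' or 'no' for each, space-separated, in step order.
Answer: no yes yes yes yes

Derivation:
Step 1: SEND seq=7021 -> out-of-order
Step 2: SEND seq=1000 -> in-order
Step 3: SEND seq=7000 -> in-order
Step 4: SEND seq=1191 -> in-order
Step 5: SEND seq=1247 -> in-order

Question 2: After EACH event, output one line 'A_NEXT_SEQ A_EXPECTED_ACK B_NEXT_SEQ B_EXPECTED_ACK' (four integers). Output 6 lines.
1000 7000 7021 1000
1000 7000 7146 1000
1191 7000 7146 1191
1191 7146 7146 1191
1247 7146 7146 1247
1368 7146 7146 1368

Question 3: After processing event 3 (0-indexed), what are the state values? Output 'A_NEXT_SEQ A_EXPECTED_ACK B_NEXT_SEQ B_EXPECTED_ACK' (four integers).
After event 0: A_seq=1000 A_ack=7000 B_seq=7021 B_ack=1000
After event 1: A_seq=1000 A_ack=7000 B_seq=7146 B_ack=1000
After event 2: A_seq=1191 A_ack=7000 B_seq=7146 B_ack=1191
After event 3: A_seq=1191 A_ack=7146 B_seq=7146 B_ack=1191

1191 7146 7146 1191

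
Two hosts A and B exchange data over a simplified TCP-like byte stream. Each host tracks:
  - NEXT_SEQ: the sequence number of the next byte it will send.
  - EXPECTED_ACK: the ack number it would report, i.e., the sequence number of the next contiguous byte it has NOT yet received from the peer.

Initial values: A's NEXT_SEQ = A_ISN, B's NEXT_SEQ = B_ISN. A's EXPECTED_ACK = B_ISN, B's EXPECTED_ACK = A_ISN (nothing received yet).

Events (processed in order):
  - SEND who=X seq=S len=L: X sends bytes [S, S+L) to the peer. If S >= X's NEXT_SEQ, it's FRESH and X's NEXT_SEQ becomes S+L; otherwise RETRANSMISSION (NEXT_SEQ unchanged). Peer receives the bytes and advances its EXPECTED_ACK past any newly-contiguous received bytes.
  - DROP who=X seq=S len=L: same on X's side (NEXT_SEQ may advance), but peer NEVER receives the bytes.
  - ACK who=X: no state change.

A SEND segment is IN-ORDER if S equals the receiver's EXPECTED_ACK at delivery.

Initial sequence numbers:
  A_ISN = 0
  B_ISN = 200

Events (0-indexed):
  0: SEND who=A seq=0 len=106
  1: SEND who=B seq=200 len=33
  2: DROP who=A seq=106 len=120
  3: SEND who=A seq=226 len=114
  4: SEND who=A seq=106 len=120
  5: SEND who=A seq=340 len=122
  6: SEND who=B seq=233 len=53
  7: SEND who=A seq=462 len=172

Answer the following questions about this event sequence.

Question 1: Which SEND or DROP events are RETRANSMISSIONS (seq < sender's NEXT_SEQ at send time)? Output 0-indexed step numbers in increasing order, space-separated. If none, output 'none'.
Step 0: SEND seq=0 -> fresh
Step 1: SEND seq=200 -> fresh
Step 2: DROP seq=106 -> fresh
Step 3: SEND seq=226 -> fresh
Step 4: SEND seq=106 -> retransmit
Step 5: SEND seq=340 -> fresh
Step 6: SEND seq=233 -> fresh
Step 7: SEND seq=462 -> fresh

Answer: 4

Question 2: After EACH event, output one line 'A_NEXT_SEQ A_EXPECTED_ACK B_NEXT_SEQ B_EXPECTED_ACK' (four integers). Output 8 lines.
106 200 200 106
106 233 233 106
226 233 233 106
340 233 233 106
340 233 233 340
462 233 233 462
462 286 286 462
634 286 286 634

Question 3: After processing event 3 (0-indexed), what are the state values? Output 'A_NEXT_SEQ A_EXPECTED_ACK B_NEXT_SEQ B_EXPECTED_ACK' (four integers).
After event 0: A_seq=106 A_ack=200 B_seq=200 B_ack=106
After event 1: A_seq=106 A_ack=233 B_seq=233 B_ack=106
After event 2: A_seq=226 A_ack=233 B_seq=233 B_ack=106
After event 3: A_seq=340 A_ack=233 B_seq=233 B_ack=106

340 233 233 106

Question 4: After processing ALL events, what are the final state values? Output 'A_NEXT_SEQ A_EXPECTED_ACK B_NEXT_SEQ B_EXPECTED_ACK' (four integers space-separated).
Answer: 634 286 286 634

Derivation:
After event 0: A_seq=106 A_ack=200 B_seq=200 B_ack=106
After event 1: A_seq=106 A_ack=233 B_seq=233 B_ack=106
After event 2: A_seq=226 A_ack=233 B_seq=233 B_ack=106
After event 3: A_seq=340 A_ack=233 B_seq=233 B_ack=106
After event 4: A_seq=340 A_ack=233 B_seq=233 B_ack=340
After event 5: A_seq=462 A_ack=233 B_seq=233 B_ack=462
After event 6: A_seq=462 A_ack=286 B_seq=286 B_ack=462
After event 7: A_seq=634 A_ack=286 B_seq=286 B_ack=634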